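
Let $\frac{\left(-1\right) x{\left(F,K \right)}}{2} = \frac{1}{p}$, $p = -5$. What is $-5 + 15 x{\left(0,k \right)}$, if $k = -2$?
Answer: $1$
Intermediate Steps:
$x{\left(F,K \right)} = \frac{2}{5}$ ($x{\left(F,K \right)} = - \frac{2}{-5} = \left(-2\right) \left(- \frac{1}{5}\right) = \frac{2}{5}$)
$-5 + 15 x{\left(0,k \right)} = -5 + 15 \cdot \frac{2}{5} = -5 + 6 = 1$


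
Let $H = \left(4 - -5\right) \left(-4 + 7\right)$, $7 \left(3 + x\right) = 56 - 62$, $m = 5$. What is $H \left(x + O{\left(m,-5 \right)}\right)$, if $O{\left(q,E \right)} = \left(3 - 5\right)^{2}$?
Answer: $\frac{27}{7} \approx 3.8571$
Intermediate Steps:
$O{\left(q,E \right)} = 4$ ($O{\left(q,E \right)} = \left(-2\right)^{2} = 4$)
$x = - \frac{27}{7}$ ($x = -3 + \frac{56 - 62}{7} = -3 + \frac{1}{7} \left(-6\right) = -3 - \frac{6}{7} = - \frac{27}{7} \approx -3.8571$)
$H = 27$ ($H = \left(4 + 5\right) 3 = 9 \cdot 3 = 27$)
$H \left(x + O{\left(m,-5 \right)}\right) = 27 \left(- \frac{27}{7} + 4\right) = 27 \cdot \frac{1}{7} = \frac{27}{7}$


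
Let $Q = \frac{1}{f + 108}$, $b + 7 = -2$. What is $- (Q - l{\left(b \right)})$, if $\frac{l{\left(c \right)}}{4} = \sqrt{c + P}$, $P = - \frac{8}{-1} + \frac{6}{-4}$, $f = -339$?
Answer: $\frac{1}{231} + 2 i \sqrt{10} \approx 0.004329 + 6.3246 i$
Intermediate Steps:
$P = \frac{13}{2}$ ($P = \left(-8\right) \left(-1\right) + 6 \left(- \frac{1}{4}\right) = 8 - \frac{3}{2} = \frac{13}{2} \approx 6.5$)
$b = -9$ ($b = -7 - 2 = -9$)
$l{\left(c \right)} = 4 \sqrt{\frac{13}{2} + c}$ ($l{\left(c \right)} = 4 \sqrt{c + \frac{13}{2}} = 4 \sqrt{\frac{13}{2} + c}$)
$Q = - \frac{1}{231}$ ($Q = \frac{1}{-339 + 108} = \frac{1}{-231} = - \frac{1}{231} \approx -0.004329$)
$- (Q - l{\left(b \right)}) = - (- \frac{1}{231} - 2 \sqrt{26 + 4 \left(-9\right)}) = - (- \frac{1}{231} - 2 \sqrt{26 - 36}) = - (- \frac{1}{231} - 2 \sqrt{-10}) = - (- \frac{1}{231} - 2 i \sqrt{10}) = \frac{1}{231} + 2 i \sqrt{10}$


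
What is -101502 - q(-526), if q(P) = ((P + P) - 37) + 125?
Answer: -100538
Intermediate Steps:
q(P) = 88 + 2*P (q(P) = (2*P - 37) + 125 = (-37 + 2*P) + 125 = 88 + 2*P)
-101502 - q(-526) = -101502 - (88 + 2*(-526)) = -101502 - (88 - 1052) = -101502 - 1*(-964) = -101502 + 964 = -100538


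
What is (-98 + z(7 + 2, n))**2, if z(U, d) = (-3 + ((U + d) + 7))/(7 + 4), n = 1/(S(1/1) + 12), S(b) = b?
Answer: 191656336/20449 ≈ 9372.4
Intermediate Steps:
n = 1/13 (n = 1/(1/1 + 12) = 1/(1*1 + 12) = 1/(1 + 12) = 1/13 ≈ 0.076923)
z(U, d) = 4/11 + U/11 + d/11 (z(U, d) = (-3 + (7 + U + d))/11 = (4 + U + d)*(1/11) = 4/11 + U/11 + d/11)
(-98 + z(7 + 2, n))**2 = (-98 + (4/11 + (7 + 2)/11 + (1/11)*(1/13)))**2 = (-98 + (4/11 + (1/11)*9 + 1/143))**2 = (-98 + (4/11 + 9/11 + 1/143))**2 = (-98 + 170/143)**2 = (-13844/143)**2 = 191656336/20449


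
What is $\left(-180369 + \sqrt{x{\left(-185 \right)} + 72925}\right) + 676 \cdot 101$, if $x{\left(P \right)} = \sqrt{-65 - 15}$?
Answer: $-112093 + \sqrt{72925 + 4 i \sqrt{5}} \approx -1.1182 \cdot 10^{5} + 0.016561 i$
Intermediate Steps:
$x{\left(P \right)} = 4 i \sqrt{5}$ ($x{\left(P \right)} = \sqrt{-80} = 4 i \sqrt{5}$)
$\left(-180369 + \sqrt{x{\left(-185 \right)} + 72925}\right) + 676 \cdot 101 = \left(-180369 + \sqrt{4 i \sqrt{5} + 72925}\right) + 676 \cdot 101 = \left(-180369 + \sqrt{72925 + 4 i \sqrt{5}}\right) + 68276 = -112093 + \sqrt{72925 + 4 i \sqrt{5}}$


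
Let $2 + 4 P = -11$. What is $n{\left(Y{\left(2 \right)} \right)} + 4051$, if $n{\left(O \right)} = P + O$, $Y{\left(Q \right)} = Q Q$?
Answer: $\frac{16207}{4} \approx 4051.8$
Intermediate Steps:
$Y{\left(Q \right)} = Q^{2}$
$P = - \frac{13}{4}$ ($P = - \frac{1}{2} + \frac{1}{4} \left(-11\right) = - \frac{1}{2} - \frac{11}{4} = - \frac{13}{4} \approx -3.25$)
$n{\left(O \right)} = - \frac{13}{4} + O$
$n{\left(Y{\left(2 \right)} \right)} + 4051 = \left(- \frac{13}{4} + 2^{2}\right) + 4051 = \left(- \frac{13}{4} + 4\right) + 4051 = \frac{3}{4} + 4051 = \frac{16207}{4}$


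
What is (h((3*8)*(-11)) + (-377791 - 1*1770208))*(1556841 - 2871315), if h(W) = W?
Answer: 2823835858662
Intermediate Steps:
(h((3*8)*(-11)) + (-377791 - 1*1770208))*(1556841 - 2871315) = ((3*8)*(-11) + (-377791 - 1*1770208))*(1556841 - 2871315) = (24*(-11) + (-377791 - 1770208))*(-1314474) = (-264 - 2147999)*(-1314474) = -2148263*(-1314474) = 2823835858662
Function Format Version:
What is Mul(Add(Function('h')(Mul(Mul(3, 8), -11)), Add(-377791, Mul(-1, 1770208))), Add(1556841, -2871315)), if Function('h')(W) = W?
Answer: 2823835858662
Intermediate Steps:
Mul(Add(Function('h')(Mul(Mul(3, 8), -11)), Add(-377791, Mul(-1, 1770208))), Add(1556841, -2871315)) = Mul(Add(Mul(Mul(3, 8), -11), Add(-377791, Mul(-1, 1770208))), Add(1556841, -2871315)) = Mul(Add(Mul(24, -11), Add(-377791, -1770208)), -1314474) = Mul(Add(-264, -2147999), -1314474) = Mul(-2148263, -1314474) = 2823835858662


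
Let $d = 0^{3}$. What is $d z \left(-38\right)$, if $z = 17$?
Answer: $0$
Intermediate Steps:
$d = 0$
$d z \left(-38\right) = 0 \cdot 17 \left(-38\right) = 0 \left(-38\right) = 0$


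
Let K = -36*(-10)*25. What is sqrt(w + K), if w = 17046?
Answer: 3*sqrt(2894) ≈ 161.39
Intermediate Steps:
K = 9000 (K = 360*25 = 9000)
sqrt(w + K) = sqrt(17046 + 9000) = sqrt(26046) = 3*sqrt(2894)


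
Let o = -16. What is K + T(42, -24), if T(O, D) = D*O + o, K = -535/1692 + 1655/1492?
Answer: -322881137/315558 ≈ -1023.2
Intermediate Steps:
K = 250255/315558 (K = -535*1/1692 + 1655*(1/1492) = -535/1692 + 1655/1492 = 250255/315558 ≈ 0.79306)
T(O, D) = -16 + D*O (T(O, D) = D*O - 16 = -16 + D*O)
K + T(42, -24) = 250255/315558 + (-16 - 24*42) = 250255/315558 + (-16 - 1008) = 250255/315558 - 1024 = -322881137/315558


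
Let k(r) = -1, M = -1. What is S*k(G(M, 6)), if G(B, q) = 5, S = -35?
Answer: 35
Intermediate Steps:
S*k(G(M, 6)) = -35*(-1) = 35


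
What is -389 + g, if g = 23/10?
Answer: -3867/10 ≈ -386.70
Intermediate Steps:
g = 23/10 (g = 23*(⅒) = 23/10 ≈ 2.3000)
-389 + g = -389 + 23/10 = -3867/10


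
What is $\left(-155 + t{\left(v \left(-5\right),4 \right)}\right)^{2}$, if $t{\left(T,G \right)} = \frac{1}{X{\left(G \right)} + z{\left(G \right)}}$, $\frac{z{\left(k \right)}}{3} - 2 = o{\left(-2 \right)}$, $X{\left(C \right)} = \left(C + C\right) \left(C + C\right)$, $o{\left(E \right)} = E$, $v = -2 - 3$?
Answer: $\frac{98386561}{4096} \approx 24020.0$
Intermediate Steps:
$v = -5$
$X{\left(C \right)} = 4 C^{2}$ ($X{\left(C \right)} = 2 C 2 C = 4 C^{2}$)
$z{\left(k \right)} = 0$ ($z{\left(k \right)} = 6 + 3 \left(-2\right) = 6 - 6 = 0$)
$t{\left(T,G \right)} = \frac{1}{4 G^{2}}$ ($t{\left(T,G \right)} = \frac{1}{4 G^{2} + 0} = \frac{1}{4 G^{2}}$)
$\left(-155 + t{\left(v \left(-5\right),4 \right)}\right)^{2} = \left(-155 + \frac{1}{4 \cdot 16}\right)^{2} = \left(-155 + \frac{1}{4} \cdot \frac{1}{16}\right)^{2} = \left(-155 + \frac{1}{64}\right)^{2} = \left(- \frac{9919}{64}\right)^{2} = \frac{98386561}{4096}$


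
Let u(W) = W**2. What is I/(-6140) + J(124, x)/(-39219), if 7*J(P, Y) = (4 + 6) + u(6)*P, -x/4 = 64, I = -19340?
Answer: 264099893/84281631 ≈ 3.1335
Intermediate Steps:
x = -256 (x = -4*64 = -256)
J(P, Y) = 10/7 + 36*P/7 (J(P, Y) = ((4 + 6) + 6**2*P)/7 = (10 + 36*P)/7 = 10/7 + 36*P/7)
I/(-6140) + J(124, x)/(-39219) = -19340/(-6140) + (10/7 + (36/7)*124)/(-39219) = -19340*(-1/6140) + (10/7 + 4464/7)*(-1/39219) = 967/307 + (4474/7)*(-1/39219) = 967/307 - 4474/274533 = 264099893/84281631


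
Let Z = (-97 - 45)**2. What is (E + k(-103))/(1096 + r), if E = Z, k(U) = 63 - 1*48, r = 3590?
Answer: 20179/4686 ≈ 4.3062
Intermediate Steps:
k(U) = 15 (k(U) = 63 - 48 = 15)
Z = 20164 (Z = (-142)**2 = 20164)
E = 20164
(E + k(-103))/(1096 + r) = (20164 + 15)/(1096 + 3590) = 20179/4686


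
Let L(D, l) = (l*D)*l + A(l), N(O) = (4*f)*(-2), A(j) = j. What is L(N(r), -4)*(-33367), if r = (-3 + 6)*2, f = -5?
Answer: -21221412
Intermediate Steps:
r = 6 (r = 3*2 = 6)
N(O) = 40 (N(O) = (4*(-5))*(-2) = -20*(-2) = 40)
L(D, l) = l + D*l² (L(D, l) = (l*D)*l + l = (D*l)*l + l = D*l² + l = l + D*l²)
L(N(r), -4)*(-33367) = -4*(1 + 40*(-4))*(-33367) = -4*(1 - 160)*(-33367) = -4*(-159)*(-33367) = 636*(-33367) = -21221412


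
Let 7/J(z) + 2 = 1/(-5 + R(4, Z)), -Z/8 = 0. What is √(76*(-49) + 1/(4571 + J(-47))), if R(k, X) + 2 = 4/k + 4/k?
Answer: 3*I*√1044648356542/50246 ≈ 61.025*I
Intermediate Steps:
Z = 0 (Z = -8*0 = 0)
R(k, X) = -2 + 8/k (R(k, X) = -2 + (4/k + 4/k) = -2 + 8/k)
J(z) = -35/11 (J(z) = 7/(-2 + 1/(-5 + (-2 + 8/4))) = 7/(-2 + 1/(-5 + (-2 + 8*(¼)))) = 7/(-2 + 1/(-5 + (-2 + 2))) = 7/(-2 + 1/(-5 + 0)) = 7/(-2 + 1/(-5)) = 7/(-2 - ⅕) = 7/(-11/5) = 7*(-5/11) = -35/11)
√(76*(-49) + 1/(4571 + J(-47))) = √(76*(-49) + 1/(4571 - 35/11)) = √(-3724 + 1/(50246/11)) = √(-3724 + 11/50246) = √(-187116093/50246) = 3*I*√1044648356542/50246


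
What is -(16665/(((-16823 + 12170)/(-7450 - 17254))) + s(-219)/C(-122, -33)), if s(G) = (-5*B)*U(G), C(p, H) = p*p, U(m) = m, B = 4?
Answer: -46421564315/524661 ≈ -88479.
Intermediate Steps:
C(p, H) = p²
s(G) = -20*G (s(G) = (-5*4)*G = -20*G)
-(16665/(((-16823 + 12170)/(-7450 - 17254))) + s(-219)/C(-122, -33)) = -(16665/(((-16823 + 12170)/(-7450 - 17254))) + (-20*(-219))/((-122)²)) = -(16665/((-4653/(-24704))) + 4380/14884) = -(16665/((-4653*(-1/24704))) + 4380*(1/14884)) = -(16665/(4653/24704) + 1095/3721) = -(16665*(24704/4653) + 1095/3721) = -(12475520/141 + 1095/3721) = -1*46421564315/524661 = -46421564315/524661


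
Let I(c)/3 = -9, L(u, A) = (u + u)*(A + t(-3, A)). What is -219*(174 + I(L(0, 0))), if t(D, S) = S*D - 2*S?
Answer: -32193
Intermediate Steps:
t(D, S) = -2*S + D*S (t(D, S) = D*S - 2*S = -2*S + D*S)
L(u, A) = -8*A*u (L(u, A) = (u + u)*(A + A*(-2 - 3)) = (2*u)*(A + A*(-5)) = (2*u)*(A - 5*A) = (2*u)*(-4*A) = -8*A*u)
I(c) = -27 (I(c) = 3*(-9) = -27)
-219*(174 + I(L(0, 0))) = -219*(174 - 27) = -219*147 = -32193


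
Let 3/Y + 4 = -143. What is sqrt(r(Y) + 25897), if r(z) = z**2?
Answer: sqrt(62178698)/49 ≈ 160.93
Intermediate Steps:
Y = -1/49 (Y = 3/(-4 - 143) = 3/(-147) = 3*(-1/147) = -1/49 ≈ -0.020408)
sqrt(r(Y) + 25897) = sqrt((-1/49)**2 + 25897) = sqrt(1/2401 + 25897) = sqrt(62178698/2401) = sqrt(62178698)/49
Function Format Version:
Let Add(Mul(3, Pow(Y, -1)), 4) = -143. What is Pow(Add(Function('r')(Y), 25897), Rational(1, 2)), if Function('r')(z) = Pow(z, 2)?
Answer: Mul(Rational(1, 49), Pow(62178698, Rational(1, 2))) ≈ 160.93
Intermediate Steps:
Y = Rational(-1, 49) (Y = Mul(3, Pow(Add(-4, -143), -1)) = Mul(3, Pow(-147, -1)) = Mul(3, Rational(-1, 147)) = Rational(-1, 49) ≈ -0.020408)
Pow(Add(Function('r')(Y), 25897), Rational(1, 2)) = Pow(Add(Pow(Rational(-1, 49), 2), 25897), Rational(1, 2)) = Pow(Add(Rational(1, 2401), 25897), Rational(1, 2)) = Pow(Rational(62178698, 2401), Rational(1, 2)) = Mul(Rational(1, 49), Pow(62178698, Rational(1, 2)))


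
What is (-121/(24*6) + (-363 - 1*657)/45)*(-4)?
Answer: 3385/36 ≈ 94.028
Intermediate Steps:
(-121/(24*6) + (-363 - 1*657)/45)*(-4) = (-121/144 + (-363 - 657)*(1/45))*(-4) = (-121*1/144 - 1020*1/45)*(-4) = (-121/144 - 68/3)*(-4) = -3385/144*(-4) = 3385/36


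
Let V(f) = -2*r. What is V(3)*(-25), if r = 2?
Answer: 100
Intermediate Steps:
V(f) = -4 (V(f) = -2*2 = -4)
V(3)*(-25) = -4*(-25) = 100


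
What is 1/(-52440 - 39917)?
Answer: -1/92357 ≈ -1.0828e-5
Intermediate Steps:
1/(-52440 - 39917) = 1/(-92357) = -1/92357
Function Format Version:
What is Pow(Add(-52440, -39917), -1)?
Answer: Rational(-1, 92357) ≈ -1.0828e-5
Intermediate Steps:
Pow(Add(-52440, -39917), -1) = Pow(-92357, -1) = Rational(-1, 92357)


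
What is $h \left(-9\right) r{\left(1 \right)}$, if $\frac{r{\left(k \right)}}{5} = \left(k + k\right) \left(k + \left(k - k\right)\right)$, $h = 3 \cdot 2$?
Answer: $-540$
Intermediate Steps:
$h = 6$
$r{\left(k \right)} = 10 k^{2}$ ($r{\left(k \right)} = 5 \left(k + k\right) \left(k + \left(k - k\right)\right) = 5 \cdot 2 k \left(k + 0\right) = 5 \cdot 2 k k = 5 \cdot 2 k^{2} = 10 k^{2}$)
$h \left(-9\right) r{\left(1 \right)} = 6 \left(-9\right) 10 \cdot 1^{2} = - 54 \cdot 10 \cdot 1 = \left(-54\right) 10 = -540$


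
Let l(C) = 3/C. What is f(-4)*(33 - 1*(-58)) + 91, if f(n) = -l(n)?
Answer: 637/4 ≈ 159.25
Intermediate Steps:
f(n) = -3/n
f(-4)*(33 - 1*(-58)) + 91 = (-3/(-4))*(33 - 1*(-58)) + 91 = (-3*(-1/4))*(33 + 58) + 91 = (3/4)*91 + 91 = 273/4 + 91 = 637/4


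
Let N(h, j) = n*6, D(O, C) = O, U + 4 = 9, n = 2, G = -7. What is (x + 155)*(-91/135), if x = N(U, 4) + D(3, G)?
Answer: -3094/27 ≈ -114.59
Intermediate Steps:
U = 5 (U = -4 + 9 = 5)
N(h, j) = 12 (N(h, j) = 2*6 = 12)
x = 15 (x = 12 + 3 = 15)
(x + 155)*(-91/135) = (15 + 155)*(-91/135) = 170*(-91*1/135) = 170*(-91/135) = -3094/27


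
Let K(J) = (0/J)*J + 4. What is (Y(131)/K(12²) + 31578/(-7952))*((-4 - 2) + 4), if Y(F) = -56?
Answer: 71453/1988 ≈ 35.942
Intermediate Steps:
K(J) = 4 (K(J) = 0*J + 4 = 0 + 4 = 4)
(Y(131)/K(12²) + 31578/(-7952))*((-4 - 2) + 4) = (-56/4 + 31578/(-7952))*((-4 - 2) + 4) = (-56*¼ + 31578*(-1/7952))*(-6 + 4) = (-14 - 15789/3976)*(-2) = -71453/3976*(-2) = 71453/1988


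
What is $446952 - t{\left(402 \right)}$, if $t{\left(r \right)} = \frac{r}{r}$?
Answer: $446951$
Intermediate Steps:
$t{\left(r \right)} = 1$
$446952 - t{\left(402 \right)} = 446952 - 1 = 446951$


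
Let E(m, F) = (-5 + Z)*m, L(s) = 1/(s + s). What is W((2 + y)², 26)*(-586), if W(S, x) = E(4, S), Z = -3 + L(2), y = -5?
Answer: 18166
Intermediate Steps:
L(s) = 1/(2*s)
Z = -11/4 (Z = -3 + (½)/2 = -3 + (½)*(½) = -3 + ¼ = -11/4 ≈ -2.7500)
E(m, F) = -31*m/4 (E(m, F) = (-5 - 11/4)*m = -31*m/4)
W(S, x) = -31 (W(S, x) = -31/4*4 = -31)
W((2 + y)², 26)*(-586) = -31*(-586) = 18166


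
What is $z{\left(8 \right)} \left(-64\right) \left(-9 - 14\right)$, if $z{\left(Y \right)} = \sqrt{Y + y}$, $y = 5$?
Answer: $1472 \sqrt{13} \approx 5307.4$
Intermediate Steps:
$z{\left(Y \right)} = \sqrt{5 + Y}$ ($z{\left(Y \right)} = \sqrt{Y + 5} = \sqrt{5 + Y}$)
$z{\left(8 \right)} \left(-64\right) \left(-9 - 14\right) = \sqrt{5 + 8} \left(-64\right) \left(-9 - 14\right) = \sqrt{13} \left(-64\right) \left(-9 - 14\right) = - 64 \sqrt{13} \left(-23\right) = 1472 \sqrt{13}$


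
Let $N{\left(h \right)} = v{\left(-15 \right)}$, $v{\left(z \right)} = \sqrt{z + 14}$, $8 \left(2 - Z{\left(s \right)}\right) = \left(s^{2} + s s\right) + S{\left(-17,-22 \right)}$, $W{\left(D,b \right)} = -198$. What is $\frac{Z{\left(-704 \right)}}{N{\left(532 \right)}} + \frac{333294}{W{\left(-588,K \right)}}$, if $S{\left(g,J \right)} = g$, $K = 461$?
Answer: $- \frac{55549}{33} + \frac{991199 i}{8} \approx -1683.3 + 1.239 \cdot 10^{5} i$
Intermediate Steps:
$Z{\left(s \right)} = \frac{33}{8} - \frac{s^{2}}{4}$ ($Z{\left(s \right)} = 2 - \frac{\left(s^{2} + s s\right) - 17}{8} = 2 - \frac{\left(s^{2} + s^{2}\right) - 17}{8} = 2 - \frac{2 s^{2} - 17}{8} = 2 - \frac{-17 + 2 s^{2}}{8} = 2 - \left(- \frac{17}{8} + \frac{s^{2}}{4}\right) = \frac{33}{8} - \frac{s^{2}}{4}$)
$v{\left(z \right)} = \sqrt{14 + z}$
$N{\left(h \right)} = i$ ($N{\left(h \right)} = \sqrt{14 - 15} = \sqrt{-1} = i$)
$\frac{Z{\left(-704 \right)}}{N{\left(532 \right)}} + \frac{333294}{W{\left(-588,K \right)}} = \frac{\frac{33}{8} - \frac{\left(-704\right)^{2}}{4}}{i} + \frac{333294}{-198} = \left(\frac{33}{8} - 123904\right) \left(- i\right) + 333294 \left(- \frac{1}{198}\right) = \left(\frac{33}{8} - 123904\right) \left(- i\right) - \frac{55549}{33} = - \frac{991199 \left(- i\right)}{8} - \frac{55549}{33} = \frac{991199 i}{8} - \frac{55549}{33} = - \frac{55549}{33} + \frac{991199 i}{8}$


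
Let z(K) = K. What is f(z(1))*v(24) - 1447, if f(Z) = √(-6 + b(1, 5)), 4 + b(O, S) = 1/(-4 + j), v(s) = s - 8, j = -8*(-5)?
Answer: -1447 + 8*I*√359/3 ≈ -1447.0 + 50.526*I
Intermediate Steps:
j = 40 (j = -4*(-10) = 40)
v(s) = -8 + s
b(O, S) = -143/36 (b(O, S) = -4 + 1/(-4 + 40) = -4 + 1/36 = -143/36)
f(Z) = I*√359/6 (f(Z) = √(-6 - 143/36) = √(-359/36) = I*√359/6)
f(z(1))*v(24) - 1447 = (I*√359/6)*(-8 + 24) - 1447 = (I*√359/6)*16 - 1447 = 8*I*√359/3 - 1447 = -1447 + 8*I*√359/3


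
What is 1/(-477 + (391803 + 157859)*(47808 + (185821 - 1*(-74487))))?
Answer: 1/169359656315 ≈ 5.9046e-12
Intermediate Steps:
1/(-477 + (391803 + 157859)*(47808 + (185821 - 1*(-74487)))) = 1/(-477 + 549662*(47808 + (185821 + 74487))) = 1/(-477 + 549662*(47808 + 260308)) = 1/(-477 + 549662*308116) = 1/(-477 + 169359656792) = 1/169359656315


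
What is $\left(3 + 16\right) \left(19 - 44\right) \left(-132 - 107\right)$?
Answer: $113525$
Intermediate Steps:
$\left(3 + 16\right) \left(19 - 44\right) \left(-132 - 107\right) = 19 \left(-25\right) \left(-239\right) = \left(-475\right) \left(-239\right) = 113525$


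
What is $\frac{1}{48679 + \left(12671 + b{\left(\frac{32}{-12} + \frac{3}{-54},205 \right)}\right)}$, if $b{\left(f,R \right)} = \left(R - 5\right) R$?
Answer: $\frac{1}{102350} \approx 9.7704 \cdot 10^{-6}$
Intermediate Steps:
$b{\left(f,R \right)} = R \left(-5 + R\right)$ ($b{\left(f,R \right)} = \left(-5 + R\right) R = R \left(-5 + R\right)$)
$\frac{1}{48679 + \left(12671 + b{\left(\frac{32}{-12} + \frac{3}{-54},205 \right)}\right)} = \frac{1}{48679 + \left(12671 + 205 \left(-5 + 205\right)\right)} = \frac{1}{48679 + \left(12671 + 205 \cdot 200\right)} = \frac{1}{48679 + \left(12671 + 41000\right)} = \frac{1}{48679 + 53671} = \frac{1}{102350}$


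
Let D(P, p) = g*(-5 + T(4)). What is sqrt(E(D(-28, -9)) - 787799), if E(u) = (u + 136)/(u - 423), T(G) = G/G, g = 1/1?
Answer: I*sqrt(143638660235)/427 ≈ 887.58*I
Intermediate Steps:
g = 1 (g = 1*1 = 1)
T(G) = 1
D(P, p) = -4 (D(P, p) = 1*(-5 + 1) = 1*(-4) = -4)
E(u) = (136 + u)/(-423 + u)
sqrt(E(D(-28, -9)) - 787799) = sqrt((136 - 4)/(-423 - 4) - 787799) = sqrt(132/(-427) - 787799) = sqrt(-1/427*132 - 787799) = sqrt(-132/427 - 787799) = sqrt(-336390305/427) = I*sqrt(143638660235)/427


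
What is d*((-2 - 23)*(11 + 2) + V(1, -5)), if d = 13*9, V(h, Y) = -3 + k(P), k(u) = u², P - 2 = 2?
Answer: -36504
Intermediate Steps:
P = 4 (P = 2 + 2 = 4)
V(h, Y) = 13 (V(h, Y) = -3 + 4² = -3 + 16 = 13)
d = 117
d*((-2 - 23)*(11 + 2) + V(1, -5)) = 117*((-2 - 23)*(11 + 2) + 13) = 117*(-25*13 + 13) = 117*(-325 + 13) = 117*(-312) = -36504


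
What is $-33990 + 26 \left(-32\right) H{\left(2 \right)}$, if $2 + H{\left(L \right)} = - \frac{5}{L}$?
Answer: $-30246$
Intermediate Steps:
$H{\left(L \right)} = -2 - \frac{5}{L}$
$-33990 + 26 \left(-32\right) H{\left(2 \right)} = -33990 + 26 \left(-32\right) \left(-2 - \frac{5}{2}\right) = -33990 - 832 \left(-2 - \frac{5}{2}\right) = -33990 - -3744 = -33990 + 3744 = -30246$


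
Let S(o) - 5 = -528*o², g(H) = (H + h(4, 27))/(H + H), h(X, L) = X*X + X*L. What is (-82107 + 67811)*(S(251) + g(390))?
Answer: 92732174220524/195 ≈ 4.7555e+11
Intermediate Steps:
h(X, L) = X² + L*X
g(H) = (124 + H)/(2*H) (g(H) = (H + 4*(27 + 4))/(H + H) = (H + 4*31)/((2*H)) = (H + 124)*(1/(2*H)) = (124 + H)*(1/(2*H)) = (124 + H)/(2*H))
S(o) = 5 - 528*o²
(-82107 + 67811)*(S(251) + g(390)) = (-82107 + 67811)*((5 - 528*251²) + (½)*(124 + 390)/390) = -14296*((5 - 528*63001) + (½)*(1/390)*514) = -14296*((5 - 33264528) + 257/390) = -14296*(-33264523 + 257/390) = -14296*(-12973163713/390) = 92732174220524/195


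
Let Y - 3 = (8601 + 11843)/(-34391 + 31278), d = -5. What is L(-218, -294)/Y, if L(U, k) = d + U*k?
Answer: -199502831/11105 ≈ -17965.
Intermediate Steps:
L(U, k) = -5 + U*k
Y = -11105/3113 (Y = 3 + (8601 + 11843)/(-34391 + 31278) = 3 + 20444/(-3113) = 3 + 20444*(-1/3113) = 3 - 20444/3113 = -11105/3113 ≈ -3.5673)
L(-218, -294)/Y = (-5 - 218*(-294))/(-11105/3113) = (-5 + 64092)*(-3113/11105) = 64087*(-3113/11105) = -199502831/11105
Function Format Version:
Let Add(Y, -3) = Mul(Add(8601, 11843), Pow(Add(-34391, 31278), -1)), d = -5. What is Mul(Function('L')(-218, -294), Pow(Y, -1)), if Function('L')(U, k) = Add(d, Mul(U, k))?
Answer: Rational(-199502831, 11105) ≈ -17965.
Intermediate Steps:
Function('L')(U, k) = Add(-5, Mul(U, k))
Y = Rational(-11105, 3113) (Y = Add(3, Mul(Add(8601, 11843), Pow(Add(-34391, 31278), -1))) = Add(3, Mul(20444, Pow(-3113, -1))) = Add(3, Mul(20444, Rational(-1, 3113))) = Add(3, Rational(-20444, 3113)) = Rational(-11105, 3113) ≈ -3.5673)
Mul(Function('L')(-218, -294), Pow(Y, -1)) = Mul(Add(-5, Mul(-218, -294)), Pow(Rational(-11105, 3113), -1)) = Mul(Add(-5, 64092), Rational(-3113, 11105)) = Mul(64087, Rational(-3113, 11105)) = Rational(-199502831, 11105)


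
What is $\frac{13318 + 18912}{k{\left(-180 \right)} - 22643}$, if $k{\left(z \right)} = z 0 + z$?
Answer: $- \frac{32230}{22823} \approx -1.4122$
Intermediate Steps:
$k{\left(z \right)} = z$ ($k{\left(z \right)} = 0 + z = z$)
$\frac{13318 + 18912}{k{\left(-180 \right)} - 22643} = \frac{13318 + 18912}{-180 - 22643} = \frac{32230}{-22823} = 32230 \left(- \frac{1}{22823}\right) = - \frac{32230}{22823}$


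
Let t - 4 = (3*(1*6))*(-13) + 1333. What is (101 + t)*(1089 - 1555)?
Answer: -561064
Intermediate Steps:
t = 1103 (t = 4 + ((3*(1*6))*(-13) + 1333) = 4 + ((3*6)*(-13) + 1333) = 4 + (18*(-13) + 1333) = 4 + (-234 + 1333) = 4 + 1099 = 1103)
(101 + t)*(1089 - 1555) = (101 + 1103)*(1089 - 1555) = 1204*(-466) = -561064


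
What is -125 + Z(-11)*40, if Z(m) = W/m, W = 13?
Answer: -1895/11 ≈ -172.27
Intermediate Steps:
Z(m) = 13/m
-125 + Z(-11)*40 = -125 + (13/(-11))*40 = -125 + (13*(-1/11))*40 = -125 - 13/11*40 = -125 - 520/11 = -1895/11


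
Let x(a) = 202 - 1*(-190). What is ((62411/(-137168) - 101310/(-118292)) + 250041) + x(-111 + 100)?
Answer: 1015875395633329/4056469264 ≈ 2.5043e+5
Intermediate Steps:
x(a) = 392 (x(a) = 202 + 190 = 392)
((62411/(-137168) - 101310/(-118292)) + 250041) + x(-111 + 100) = ((62411/(-137168) - 101310/(-118292)) + 250041) + 392 = ((62411*(-1/137168) - 101310*(-1/118292)) + 250041) + 392 = ((-62411/137168 + 50655/59146) + 250041) + 392 = (1628442017/4056469264 + 250041) + 392 = 1014285259681841/4056469264 + 392 = 1015875395633329/4056469264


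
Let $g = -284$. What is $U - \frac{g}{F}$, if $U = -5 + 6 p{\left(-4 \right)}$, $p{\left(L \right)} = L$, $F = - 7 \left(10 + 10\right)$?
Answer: $- \frac{1086}{35} \approx -31.029$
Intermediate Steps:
$F = -140$ ($F = \left(-7\right) 20 = -140$)
$U = -29$ ($U = -5 + 6 \left(-4\right) = -5 - 24 = -29$)
$U - \frac{g}{F} = -29 - - \frac{284}{-140} = -29 - \left(-284\right) \left(- \frac{1}{140}\right) = -29 - \frac{71}{35} = - \frac{1086}{35}$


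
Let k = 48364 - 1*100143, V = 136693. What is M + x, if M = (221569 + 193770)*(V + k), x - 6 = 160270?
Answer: 35268256122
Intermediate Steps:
k = -51779 (k = 48364 - 100143 = -51779)
x = 160276 (x = 6 + 160270 = 160276)
M = 35268095846 (M = (221569 + 193770)*(136693 - 51779) = 415339*84914 = 35268095846)
M + x = 35268095846 + 160276 = 35268256122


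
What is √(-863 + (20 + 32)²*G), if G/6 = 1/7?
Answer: √71281/7 ≈ 38.141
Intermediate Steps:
G = 6/7 ≈ 0.85714
√(-863 + (20 + 32)²*G) = √(-863 + (20 + 32)²*(6/7)) = √(-863 + 52²*(6/7)) = √(-863 + 2704*(6/7)) = √(-863 + 16224/7) = √(10183/7) = √71281/7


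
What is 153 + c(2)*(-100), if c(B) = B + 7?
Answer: -747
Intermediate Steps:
c(B) = 7 + B
153 + c(2)*(-100) = 153 + (7 + 2)*(-100) = 153 + 9*(-100) = 153 - 900 = -747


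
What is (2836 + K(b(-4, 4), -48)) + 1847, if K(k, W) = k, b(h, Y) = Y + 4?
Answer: 4691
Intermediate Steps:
b(h, Y) = 4 + Y
(2836 + K(b(-4, 4), -48)) + 1847 = (2836 + (4 + 4)) + 1847 = (2836 + 8) + 1847 = 2844 + 1847 = 4691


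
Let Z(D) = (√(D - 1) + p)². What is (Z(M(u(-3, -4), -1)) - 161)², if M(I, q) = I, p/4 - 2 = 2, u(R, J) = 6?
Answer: 15120 + 6400*√5 ≈ 29431.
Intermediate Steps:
p = 16 (p = 8 + 4*2 = 8 + 8 = 16)
Z(D) = (16 + √(-1 + D))² (Z(D) = (√(D - 1) + 16)² = (√(-1 + D) + 16)² = (16 + √(-1 + D))²)
(Z(M(u(-3, -4), -1)) - 161)² = ((16 + √(-1 + 6))² - 161)² = ((16 + √5)² - 161)² = (-161 + (16 + √5)²)²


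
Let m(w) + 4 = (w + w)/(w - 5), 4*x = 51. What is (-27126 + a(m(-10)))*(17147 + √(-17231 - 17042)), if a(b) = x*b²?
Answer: -1390724582/3 - 81106*I*√34273/3 ≈ -4.6358e+8 - 5.005e+6*I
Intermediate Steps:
x = 51/4 (x = (¼)*51 = 51/4 ≈ 12.750)
m(w) = -4 + 2*w/(-5 + w) (m(w) = -4 + (w + w)/(w - 5) = -4 + (2*w)/(-5 + w) = -4 + 2*w/(-5 + w))
a(b) = 51*b²/4
(-27126 + a(m(-10)))*(17147 + √(-17231 - 17042)) = (-27126 + 51*(2*(10 - 1*(-10))/(-5 - 10))²/4)*(17147 + √(-17231 - 17042)) = (-27126 + 51*(2*(10 + 10)/(-15))²/4)*(17147 + √(-34273)) = (-27126 + 51*(2*(-1/15)*20)²/4)*(17147 + I*√34273) = (-27126 + 51*(-8/3)²/4)*(17147 + I*√34273) = (-27126 + (51/4)*(64/9))*(17147 + I*√34273) = (-27126 + 272/3)*(17147 + I*√34273) = -81106*(17147 + I*√34273)/3 = -1390724582/3 - 81106*I*√34273/3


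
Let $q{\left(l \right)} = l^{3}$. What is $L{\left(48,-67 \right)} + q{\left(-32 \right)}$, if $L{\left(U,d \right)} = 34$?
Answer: $-32734$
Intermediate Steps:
$L{\left(48,-67 \right)} + q{\left(-32 \right)} = 34 + \left(-32\right)^{3} = 34 - 32768 = -32734$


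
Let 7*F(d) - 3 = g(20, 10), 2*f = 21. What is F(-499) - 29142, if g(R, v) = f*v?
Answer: -203886/7 ≈ -29127.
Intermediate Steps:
f = 21/2 (f = (½)*21 = 21/2 ≈ 10.500)
g(R, v) = 21*v/2
F(d) = 108/7 (F(d) = 3/7 + ((21/2)*10)/7 = 3/7 + (⅐)*105 = 3/7 + 15 = 108/7)
F(-499) - 29142 = 108/7 - 29142 = -203886/7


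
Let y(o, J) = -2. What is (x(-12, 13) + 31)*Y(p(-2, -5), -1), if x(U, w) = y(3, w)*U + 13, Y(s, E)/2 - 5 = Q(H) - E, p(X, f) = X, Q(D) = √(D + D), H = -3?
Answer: 816 + 136*I*√6 ≈ 816.0 + 333.13*I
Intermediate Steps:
Q(D) = √2*√D (Q(D) = √(2*D) = √2*√D)
Y(s, E) = 10 - 2*E + 2*I*√6 (Y(s, E) = 10 + 2*(√2*√(-3) - E) = 10 + 2*(√2*(I*√3) - E) = 10 + 2*(I*√6 - E) = 10 + 2*(-E + I*√6) = 10 + (-2*E + 2*I*√6) = 10 - 2*E + 2*I*√6)
x(U, w) = 13 - 2*U (x(U, w) = -2*U + 13 = 13 - 2*U)
(x(-12, 13) + 31)*Y(p(-2, -5), -1) = ((13 - 2*(-12)) + 31)*(10 - 2*(-1) + 2*I*√6) = ((13 + 24) + 31)*(10 + 2 + 2*I*√6) = (37 + 31)*(12 + 2*I*√6) = 68*(12 + 2*I*√6) = 816 + 136*I*√6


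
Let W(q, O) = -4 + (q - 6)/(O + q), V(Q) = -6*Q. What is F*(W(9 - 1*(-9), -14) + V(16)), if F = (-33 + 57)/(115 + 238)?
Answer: -2328/353 ≈ -6.5949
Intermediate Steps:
F = 24/353 ≈ 0.067989
W(q, O) = -4 + (-6 + q)/(O + q)
F*(W(9 - 1*(-9), -14) + V(16)) = 24*((-6 - 4*(-14) - 3*(9 - 1*(-9)))/(-14 + (9 - 1*(-9))) - 6*16)/353 = 24*((-6 + 56 - 3*(9 + 9))/(-14 + (9 + 9)) - 96)/353 = 24*((-6 + 56 - 3*18)/(-14 + 18) - 96)/353 = 24*((-6 + 56 - 54)/4 - 96)/353 = 24*((¼)*(-4) - 96)/353 = 24*(-1 - 96)/353 = (24/353)*(-97) = -2328/353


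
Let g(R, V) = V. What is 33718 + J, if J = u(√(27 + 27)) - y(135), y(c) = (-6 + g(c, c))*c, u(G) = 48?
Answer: 16351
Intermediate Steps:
y(c) = c*(-6 + c) (y(c) = (-6 + c)*c = c*(-6 + c))
J = -17367 (J = 48 - 135*(-6 + 135) = 48 - 135*129 = 48 - 1*17415 = 48 - 17415 = -17367)
33718 + J = 33718 - 17367 = 16351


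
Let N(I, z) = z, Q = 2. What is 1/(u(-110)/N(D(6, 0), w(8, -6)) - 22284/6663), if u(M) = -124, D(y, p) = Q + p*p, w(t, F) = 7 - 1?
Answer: -6663/159986 ≈ -0.041647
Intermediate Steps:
w(t, F) = 6
D(y, p) = 2 + p² (D(y, p) = 2 + p*p = 2 + p²)
1/(u(-110)/N(D(6, 0), w(8, -6)) - 22284/6663) = 1/(-124/6 - 22284/6663) = 1/(-124*⅙ - 22284*1/6663) = 1/(-62/3 - 7428/2221) = 1/(-159986/6663) = -6663/159986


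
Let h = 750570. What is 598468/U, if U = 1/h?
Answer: 449192126760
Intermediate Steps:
U = 1/750570 ≈ 1.3323e-6
598468/U = 598468/(1/750570) = 598468*750570 = 449192126760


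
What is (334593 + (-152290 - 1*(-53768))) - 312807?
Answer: -76736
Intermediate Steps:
(334593 + (-152290 - 1*(-53768))) - 312807 = (334593 + (-152290 + 53768)) - 312807 = (334593 - 98522) - 312807 = 236071 - 312807 = -76736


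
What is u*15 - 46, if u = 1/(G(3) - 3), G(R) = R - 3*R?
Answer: -143/3 ≈ -47.667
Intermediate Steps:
G(R) = -2*R
u = -1/9 (u = 1/(-2*3 - 3) = 1/(-6 - 3) = 1/(-9) = -1/9 ≈ -0.11111)
u*15 - 46 = -1/9*15 - 46 = -5/3 - 46 = -143/3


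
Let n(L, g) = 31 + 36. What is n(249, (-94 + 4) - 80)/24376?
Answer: 67/24376 ≈ 0.0027486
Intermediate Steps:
n(L, g) = 67
n(249, (-94 + 4) - 80)/24376 = 67/24376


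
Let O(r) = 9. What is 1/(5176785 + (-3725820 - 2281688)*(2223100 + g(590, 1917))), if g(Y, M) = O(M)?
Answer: -1/13355339925587 ≈ -7.4876e-14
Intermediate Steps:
g(Y, M) = 9
1/(5176785 + (-3725820 - 2281688)*(2223100 + g(590, 1917))) = 1/(5176785 + (-3725820 - 2281688)*(2223100 + 9)) = 1/(5176785 - 6007508*2223109) = 1/(5176785 - 13355345102372) = 1/(-13355339925587) = -1/13355339925587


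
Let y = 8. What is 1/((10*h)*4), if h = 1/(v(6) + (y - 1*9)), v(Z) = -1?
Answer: -1/20 ≈ -0.050000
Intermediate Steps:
h = -1/2 (h = 1/(-1 + (8 - 1*9)) = 1/(-1 + (8 - 9)) = 1/(-1 - 1) = 1/(-2) = -1/2 ≈ -0.50000)
1/((10*h)*4) = 1/((10*(-1/2))*4) = 1/(-5*4) = 1/(-20) = -1/20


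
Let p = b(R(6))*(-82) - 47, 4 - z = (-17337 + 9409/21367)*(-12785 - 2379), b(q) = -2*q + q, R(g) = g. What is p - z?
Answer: 5617214037127/21367 ≈ 2.6289e+8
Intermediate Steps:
b(q) = -q
z = -5617204528812/21367 (z = 4 - (-17337 + 9409/21367)*(-12785 - 2379) = 4 - (-17337 + 9409*(1/21367))*(-15164) = 4 - (-17337 + 9409/21367)*(-15164) = 4 - (-370430270)*(-15164)/21367 = 4 - 1*5617204614280/21367 = 4 - 5617204614280/21367 = -5617204528812/21367 ≈ -2.6289e+8)
p = 445 (p = -1*6*(-82) - 47 = -6*(-82) - 47 = 492 - 47 = 445)
p - z = 445 - 1*(-5617204528812/21367) = 445 + 5617204528812/21367 = 5617214037127/21367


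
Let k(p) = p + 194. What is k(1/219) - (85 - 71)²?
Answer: -437/219 ≈ -1.9954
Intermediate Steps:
k(p) = 194 + p
k(1/219) - (85 - 71)² = (194 + 1/219) - (85 - 71)² = (194 + 1/219) - 1*14² = 42487/219 - 1*196 = 42487/219 - 196 = -437/219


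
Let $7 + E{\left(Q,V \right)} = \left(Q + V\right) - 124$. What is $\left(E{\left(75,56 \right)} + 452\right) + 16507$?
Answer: $16959$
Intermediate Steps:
$E{\left(Q,V \right)} = -131 + Q + V$ ($E{\left(Q,V \right)} = -7 - \left(124 - Q - V\right) = -7 + \left(-124 + Q + V\right) = -131 + Q + V$)
$\left(E{\left(75,56 \right)} + 452\right) + 16507 = \left(\left(-131 + 75 + 56\right) + 452\right) + 16507 = \left(0 + 452\right) + 16507 = 452 + 16507 = 16959$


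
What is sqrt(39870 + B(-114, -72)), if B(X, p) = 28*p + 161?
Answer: sqrt(38015) ≈ 194.97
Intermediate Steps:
B(X, p) = 161 + 28*p
sqrt(39870 + B(-114, -72)) = sqrt(39870 + (161 + 28*(-72))) = sqrt(39870 + (161 - 2016)) = sqrt(39870 - 1855) = sqrt(38015)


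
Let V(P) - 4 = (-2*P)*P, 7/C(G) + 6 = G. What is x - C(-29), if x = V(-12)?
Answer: -1419/5 ≈ -283.80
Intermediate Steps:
C(G) = 7/(-6 + G)
V(P) = 4 - 2*P**2 (V(P) = 4 + (-2*P)*P = 4 - 2*P**2)
x = -284 (x = 4 - 2*(-12)**2 = 4 - 2*144 = 4 - 288 = -284)
x - C(-29) = -284 - 7/(-6 - 29) = -284 - 7/(-35) = -284 - 7*(-1)/35 = -284 - 1*(-1/5) = -284 + 1/5 = -1419/5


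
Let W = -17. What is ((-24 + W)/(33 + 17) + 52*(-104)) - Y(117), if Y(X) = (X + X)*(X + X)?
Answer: -3008241/50 ≈ -60165.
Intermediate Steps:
Y(X) = 4*X² (Y(X) = (2*X)*(2*X) = 4*X²)
((-24 + W)/(33 + 17) + 52*(-104)) - Y(117) = ((-24 - 17)/(33 + 17) + 52*(-104)) - 4*117² = (-41/50 - 5408) - 4*13689 = (-41*1/50 - 5408) - 1*54756 = (-41/50 - 5408) - 54756 = -270441/50 - 54756 = -3008241/50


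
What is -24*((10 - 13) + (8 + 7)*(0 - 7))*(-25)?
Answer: -64800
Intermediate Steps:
-24*((10 - 13) + (8 + 7)*(0 - 7))*(-25) = -24*(-3 + 15*(-7))*(-25) = -24*(-3 - 105)*(-25) = -24*(-108)*(-25) = 2592*(-25) = -64800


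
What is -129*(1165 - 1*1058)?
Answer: -13803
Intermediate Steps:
-129*(1165 - 1*1058) = -129*(1165 - 1058) = -129*107 = -13803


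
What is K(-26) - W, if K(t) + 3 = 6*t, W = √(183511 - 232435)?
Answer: -159 - 18*I*√151 ≈ -159.0 - 221.19*I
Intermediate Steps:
W = 18*I*√151 (W = √(-48924) = 18*I*√151 ≈ 221.19*I)
K(t) = -3 + 6*t
K(-26) - W = (-3 + 6*(-26)) - 18*I*√151 = (-3 - 156) - 18*I*√151 = -159 - 18*I*√151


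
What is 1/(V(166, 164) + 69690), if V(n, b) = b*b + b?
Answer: 1/96750 ≈ 1.0336e-5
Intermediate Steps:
V(n, b) = b + b² (V(n, b) = b² + b = b + b²)
1/(V(166, 164) + 69690) = 1/(164*(1 + 164) + 69690) = 1/(164*165 + 69690) = 1/(27060 + 69690) = 1/96750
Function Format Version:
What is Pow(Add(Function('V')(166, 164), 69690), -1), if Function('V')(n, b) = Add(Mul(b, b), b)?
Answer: Rational(1, 96750) ≈ 1.0336e-5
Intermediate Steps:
Function('V')(n, b) = Add(b, Pow(b, 2)) (Function('V')(n, b) = Add(Pow(b, 2), b) = Add(b, Pow(b, 2)))
Pow(Add(Function('V')(166, 164), 69690), -1) = Pow(Add(Mul(164, Add(1, 164)), 69690), -1) = Pow(Add(Mul(164, 165), 69690), -1) = Pow(Add(27060, 69690), -1) = Pow(96750, -1) = Rational(1, 96750)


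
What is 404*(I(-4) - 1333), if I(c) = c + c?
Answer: -541764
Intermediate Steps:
I(c) = 2*c
404*(I(-4) - 1333) = 404*(2*(-4) - 1333) = 404*(-8 - 1333) = 404*(-1341) = -541764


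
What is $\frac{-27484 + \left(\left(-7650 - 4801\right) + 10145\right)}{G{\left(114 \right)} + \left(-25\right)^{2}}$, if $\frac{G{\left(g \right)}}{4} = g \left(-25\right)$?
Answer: $\frac{5958}{2155} \approx 2.7647$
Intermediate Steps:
$G{\left(g \right)} = - 100 g$ ($G{\left(g \right)} = 4 g \left(-25\right) = 4 \left(- 25 g\right) = - 100 g$)
$\frac{-27484 + \left(\left(-7650 - 4801\right) + 10145\right)}{G{\left(114 \right)} + \left(-25\right)^{2}} = \frac{-27484 + \left(\left(-7650 - 4801\right) + 10145\right)}{\left(-100\right) 114 + \left(-25\right)^{2}} = \frac{-27484 + \left(-12451 + 10145\right)}{-11400 + 625} = \frac{-27484 - 2306}{-10775} = \left(-29790\right) \left(- \frac{1}{10775}\right) = \frac{5958}{2155}$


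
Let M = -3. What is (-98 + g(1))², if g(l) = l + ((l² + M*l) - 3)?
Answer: 10404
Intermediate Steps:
g(l) = -3 + l² - 2*l (g(l) = l + ((l² - 3*l) - 3) = l + (-3 + l² - 3*l) = -3 + l² - 2*l)
(-98 + g(1))² = (-98 + (-3 + 1² - 2*1))² = (-98 + (-3 + 1 - 2))² = (-98 - 4)² = (-102)² = 10404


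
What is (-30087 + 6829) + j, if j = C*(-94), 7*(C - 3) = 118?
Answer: -175872/7 ≈ -25125.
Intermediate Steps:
C = 139/7 (C = 3 + (1/7)*118 = 3 + 118/7 = 139/7 ≈ 19.857)
j = -13066/7 (j = (139/7)*(-94) = -13066/7 ≈ -1866.6)
(-30087 + 6829) + j = (-30087 + 6829) - 13066/7 = -23258 - 13066/7 = -175872/7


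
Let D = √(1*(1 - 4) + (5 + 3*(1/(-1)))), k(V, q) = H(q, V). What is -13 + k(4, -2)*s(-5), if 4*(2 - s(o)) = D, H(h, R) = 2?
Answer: -9 - I/2 ≈ -9.0 - 0.5*I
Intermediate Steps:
k(V, q) = 2
D = I (D = √(1*(-3) + (5 + 3*(1*(-1)))) = √(-3 + (5 + 3*(-1))) = √(-3 + (5 - 3)) = √(-3 + 2) = √(-1) = I ≈ 1.0*I)
s(o) = 2 - I/4
-13 + k(4, -2)*s(-5) = -13 + 2*(2 - I/4) = -13 + (4 - I/2) = -9 - I/2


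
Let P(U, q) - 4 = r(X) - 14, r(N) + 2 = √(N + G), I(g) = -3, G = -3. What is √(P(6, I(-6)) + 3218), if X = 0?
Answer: √(3206 + I*√3) ≈ 56.622 + 0.0153*I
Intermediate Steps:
r(N) = -2 + √(-3 + N) (r(N) = -2 + √(N - 3) = -2 + √(-3 + N))
P(U, q) = -12 + I*√3 (P(U, q) = 4 + ((-2 + √(-3 + 0)) - 14) = 4 + ((-2 + √(-3)) - 14) = 4 + ((-2 + I*√3) - 14) = 4 + (-16 + I*√3) = -12 + I*√3)
√(P(6, I(-6)) + 3218) = √((-12 + I*√3) + 3218) = √(3206 + I*√3)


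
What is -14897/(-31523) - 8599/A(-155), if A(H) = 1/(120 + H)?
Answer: 9487334592/31523 ≈ 3.0097e+5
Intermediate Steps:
-14897/(-31523) - 8599/A(-155) = -14897/(-31523) - 8599/(1/(120 - 155)) = -14897*(-1/31523) - 8599/(1/(-35)) = 14897/31523 - 8599/(-1/35) = 14897/31523 - 8599*(-35) = 14897/31523 + 300965 = 9487334592/31523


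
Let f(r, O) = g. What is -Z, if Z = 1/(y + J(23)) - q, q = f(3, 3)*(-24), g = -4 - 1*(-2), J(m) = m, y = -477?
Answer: 21793/454 ≈ 48.002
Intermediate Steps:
g = -2 (g = -4 + 2 = -2)
f(r, O) = -2
q = 48 (q = -2*(-24) = 48)
Z = -21793/454 (Z = 1/(-477 + 23) - 1*48 = 1/(-454) - 48 = -1/454 - 48 = -21793/454 ≈ -48.002)
-Z = -1*(-21793/454) = 21793/454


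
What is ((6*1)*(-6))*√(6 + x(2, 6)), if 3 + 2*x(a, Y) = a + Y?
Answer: -18*√34 ≈ -104.96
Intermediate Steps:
x(a, Y) = -3/2 + Y/2 + a/2 (x(a, Y) = -3/2 + (a + Y)/2 = -3/2 + (Y + a)/2 = -3/2 + (Y/2 + a/2) = -3/2 + Y/2 + a/2)
((6*1)*(-6))*√(6 + x(2, 6)) = ((6*1)*(-6))*√(6 + (-3/2 + (½)*6 + (½)*2)) = (6*(-6))*√(6 + (-3/2 + 3 + 1)) = -36*√(6 + 5/2) = -18*√34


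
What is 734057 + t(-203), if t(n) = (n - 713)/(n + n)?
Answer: 149014029/203 ≈ 7.3406e+5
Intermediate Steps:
t(n) = (-713 + n)/(2*n) (t(n) = (-713 + n)/((2*n)) = (-713 + n)*(1/(2*n)) = (-713 + n)/(2*n))
734057 + t(-203) = 734057 + (1/2)*(-713 - 203)/(-203) = 734057 + (1/2)*(-1/203)*(-916) = 734057 + 458/203 = 149014029/203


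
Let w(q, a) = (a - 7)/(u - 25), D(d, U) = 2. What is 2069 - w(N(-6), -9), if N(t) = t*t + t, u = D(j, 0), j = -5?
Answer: 47571/23 ≈ 2068.3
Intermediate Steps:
u = 2
N(t) = t + t**2 (N(t) = t**2 + t = t + t**2)
w(q, a) = 7/23 - a/23 (w(q, a) = (a - 7)/(2 - 25) = (-7 + a)/(-23) = (-7 + a)*(-1/23) = 7/23 - a/23)
2069 - w(N(-6), -9) = 2069 - (7/23 - 1/23*(-9)) = 2069 - (7/23 + 9/23) = 2069 - 1*16/23 = 2069 - 16/23 = 47571/23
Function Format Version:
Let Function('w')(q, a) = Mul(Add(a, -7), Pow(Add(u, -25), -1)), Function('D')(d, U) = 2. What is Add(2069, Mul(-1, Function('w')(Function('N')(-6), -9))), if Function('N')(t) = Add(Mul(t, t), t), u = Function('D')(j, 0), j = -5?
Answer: Rational(47571, 23) ≈ 2068.3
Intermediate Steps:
u = 2
Function('N')(t) = Add(t, Pow(t, 2)) (Function('N')(t) = Add(Pow(t, 2), t) = Add(t, Pow(t, 2)))
Function('w')(q, a) = Add(Rational(7, 23), Mul(Rational(-1, 23), a)) (Function('w')(q, a) = Mul(Add(a, -7), Pow(Add(2, -25), -1)) = Mul(Add(-7, a), Pow(-23, -1)) = Mul(Add(-7, a), Rational(-1, 23)) = Add(Rational(7, 23), Mul(Rational(-1, 23), a)))
Add(2069, Mul(-1, Function('w')(Function('N')(-6), -9))) = Add(2069, Mul(-1, Add(Rational(7, 23), Mul(Rational(-1, 23), -9)))) = Add(2069, Mul(-1, Add(Rational(7, 23), Rational(9, 23)))) = Add(2069, Mul(-1, Rational(16, 23))) = Add(2069, Rational(-16, 23)) = Rational(47571, 23)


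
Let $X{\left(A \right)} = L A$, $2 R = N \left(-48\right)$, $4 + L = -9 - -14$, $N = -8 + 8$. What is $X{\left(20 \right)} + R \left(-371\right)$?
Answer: $20$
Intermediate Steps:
$N = 0$
$L = 1$ ($L = -4 - -5 = -4 + \left(-9 + 14\right) = -4 + 5 = 1$)
$R = 0$ ($R = \frac{0 \left(-48\right)}{2} = \frac{1}{2} \cdot 0 = 0$)
$X{\left(A \right)} = A$ ($X{\left(A \right)} = 1 A = A$)
$X{\left(20 \right)} + R \left(-371\right) = 20 + 0 \left(-371\right) = 20 + 0 = 20$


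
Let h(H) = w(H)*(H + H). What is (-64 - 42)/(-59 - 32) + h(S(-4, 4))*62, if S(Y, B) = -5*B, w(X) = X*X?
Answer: -90271894/91 ≈ -9.9200e+5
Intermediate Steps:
w(X) = X²
h(H) = 2*H³ (h(H) = H²*(H + H) = H²*(2*H) = 2*H³)
(-64 - 42)/(-59 - 32) + h(S(-4, 4))*62 = (-64 - 42)/(-59 - 32) + (2*(-5*4)³)*62 = -106/(-91) + (2*(-20)³)*62 = -106*(-1/91) + (2*(-8000))*62 = 106/91 - 16000*62 = 106/91 - 992000 = -90271894/91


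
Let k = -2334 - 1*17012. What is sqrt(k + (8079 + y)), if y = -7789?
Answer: 4*I*sqrt(1191) ≈ 138.04*I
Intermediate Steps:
k = -19346 (k = -2334 - 17012 = -19346)
sqrt(k + (8079 + y)) = sqrt(-19346 + (8079 - 7789)) = sqrt(-19346 + 290) = sqrt(-19056) = 4*I*sqrt(1191)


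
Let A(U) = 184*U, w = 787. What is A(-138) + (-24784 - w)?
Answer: -50963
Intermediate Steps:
A(-138) + (-24784 - w) = 184*(-138) + (-24784 - 1*787) = -25392 + (-24784 - 787) = -25392 - 25571 = -50963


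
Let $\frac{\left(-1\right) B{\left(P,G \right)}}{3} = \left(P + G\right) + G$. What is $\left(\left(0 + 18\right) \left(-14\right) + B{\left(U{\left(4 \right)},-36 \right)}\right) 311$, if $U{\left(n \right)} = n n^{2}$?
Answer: $-70908$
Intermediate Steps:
$U{\left(n \right)} = n^{3}$
$B{\left(P,G \right)} = - 6 G - 3 P$ ($B{\left(P,G \right)} = - 3 \left(\left(P + G\right) + G\right) = - 3 \left(\left(G + P\right) + G\right) = - 3 \left(P + 2 G\right) = - 6 G - 3 P$)
$\left(\left(0 + 18\right) \left(-14\right) + B{\left(U{\left(4 \right)},-36 \right)}\right) 311 = \left(\left(0 + 18\right) \left(-14\right) - \left(-216 + 3 \cdot 4^{3}\right)\right) 311 = \left(18 \left(-14\right) + \left(216 - 192\right)\right) 311 = \left(-252 + \left(216 - 192\right)\right) 311 = \left(-252 + 24\right) 311 = \left(-228\right) 311 = -70908$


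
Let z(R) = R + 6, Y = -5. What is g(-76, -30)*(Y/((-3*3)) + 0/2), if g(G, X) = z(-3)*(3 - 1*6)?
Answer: -5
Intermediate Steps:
z(R) = 6 + R
g(G, X) = -9 (g(G, X) = (6 - 3)*(3 - 1*6) = 3*(3 - 6) = 3*(-3) = -9)
g(-76, -30)*(Y/((-3*3)) + 0/2) = -9*(-5/((-3*3)) + 0/2) = -9*(-5/(-9) + 0*(½)) = -9*(-5*(-⅑) + 0) = -9*(5/9 + 0) = -9*5/9 = -5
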